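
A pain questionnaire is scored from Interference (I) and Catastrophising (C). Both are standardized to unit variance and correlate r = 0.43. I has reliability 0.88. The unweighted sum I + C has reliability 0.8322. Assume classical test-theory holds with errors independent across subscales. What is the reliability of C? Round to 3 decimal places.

Var(I+C) = 2 + 2·0.43 = 2.860.
True-score variance = ρ_I + ρ_C + 2·0.43, so 0.8322 = (0.88 + ρ_C + 0.86) / 2.860.
ρ_C = 0.8322·2.860 − 0.88 − 0.86 = 0.640.

0.640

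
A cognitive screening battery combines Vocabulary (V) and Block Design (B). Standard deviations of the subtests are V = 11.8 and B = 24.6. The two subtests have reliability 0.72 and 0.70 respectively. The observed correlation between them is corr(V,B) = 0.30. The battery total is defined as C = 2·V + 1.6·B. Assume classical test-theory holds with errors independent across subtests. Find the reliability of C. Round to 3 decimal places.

0.767

Var(C) = 2²·11.8² + 1.6²·24.6² + 2·[3.2·11.8·24.6·0.30] = 2106.17 + 557.338 = 2663.51.
Under uncorrelated errors the observed covariances equal the true-score covariances, so only the own-variance terms attenuate.
True-score variance = [2²·11.8²·0.72 + 1.6²·24.6²·0.70] + 557.338 = 1485.46 + 557.338 = 2042.8.
Reliability = 2042.8 / 2663.51 = 0.767.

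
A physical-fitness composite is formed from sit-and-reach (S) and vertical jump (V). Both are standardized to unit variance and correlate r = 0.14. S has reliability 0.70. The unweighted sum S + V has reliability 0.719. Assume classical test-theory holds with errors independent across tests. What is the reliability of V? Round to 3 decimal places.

0.659

Var(S+V) = 2 + 2·0.14 = 2.280.
True-score variance = ρ_S + ρ_V + 2·0.14, so 0.719 = (0.70 + ρ_V + 0.28) / 2.280.
ρ_V = 0.719·2.280 − 0.70 − 0.28 = 0.659.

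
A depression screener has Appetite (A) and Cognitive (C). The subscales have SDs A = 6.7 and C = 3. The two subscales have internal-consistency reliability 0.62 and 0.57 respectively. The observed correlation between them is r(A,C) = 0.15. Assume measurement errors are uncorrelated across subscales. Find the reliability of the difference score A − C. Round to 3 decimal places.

0.563

Var(A−C) = 6.7² + 3² − 2·6.7·3·0.15 = 53.89 − 6.03 = 47.86.
Because errors are independent across components, Cov(Tᵢ,Tⱼ) = Cov(Xᵢ,Xⱼ); the off-diagonal part of the true-score variance is the same as above.
True-score variance = [6.7²·0.62 + 3²·0.57] − 6.03 = 32.9618 − 6.03 = 26.9318.
Reliability = 26.9318 / 47.86 = 0.563.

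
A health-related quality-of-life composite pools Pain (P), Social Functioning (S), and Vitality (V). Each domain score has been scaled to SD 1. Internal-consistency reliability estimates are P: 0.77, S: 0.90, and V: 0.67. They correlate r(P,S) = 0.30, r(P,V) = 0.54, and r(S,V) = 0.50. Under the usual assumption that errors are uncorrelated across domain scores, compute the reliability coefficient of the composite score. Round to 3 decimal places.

0.884

Var(P+S+V) = 3 + 2·[0.30 + 0.54 + 0.50] = 3 + 2.68 = 5.68.
With uncorrelated errors the cross-covariances are all true-score covariance, so they carry over unchanged; only the diagonal terms shrink to ρᵢσᵢ².
True-score variance = [0.77 + 0.90 + 0.67] + 2.68 = 2.34 + 2.68 = 5.02.
Reliability = 5.02 / 5.68 = 0.884.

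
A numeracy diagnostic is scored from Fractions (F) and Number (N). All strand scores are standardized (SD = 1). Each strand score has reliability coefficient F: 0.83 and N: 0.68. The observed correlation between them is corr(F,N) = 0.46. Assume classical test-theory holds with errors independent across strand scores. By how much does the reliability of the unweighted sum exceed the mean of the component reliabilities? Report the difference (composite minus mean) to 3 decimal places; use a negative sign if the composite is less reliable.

Var(sum) = 2 + 0.92 = 2.92; true-score variance = 1.51 + 0.92 = 2.43; composite reliability = 0.8322.
Mean component reliability = 0.7550.
Difference = 0.8322 − 0.7550 = 0.077.

0.077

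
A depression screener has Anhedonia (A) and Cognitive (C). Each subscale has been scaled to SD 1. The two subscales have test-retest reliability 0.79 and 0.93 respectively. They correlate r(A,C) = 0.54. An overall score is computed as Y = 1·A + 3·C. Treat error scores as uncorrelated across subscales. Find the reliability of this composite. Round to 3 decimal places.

0.937

Var(Y) = 1 + 3² + 2·[3·0.54] = 10 + 3.24 = 13.24.
With uncorrelated errors the cross-covariances are all true-score covariance, so they carry over unchanged; only the diagonal terms shrink to ρᵢσᵢ².
True-score variance = [0.79 + 3²·0.93] + 3.24 = 9.16 + 3.24 = 12.4.
Reliability = 12.4 / 13.24 = 0.937.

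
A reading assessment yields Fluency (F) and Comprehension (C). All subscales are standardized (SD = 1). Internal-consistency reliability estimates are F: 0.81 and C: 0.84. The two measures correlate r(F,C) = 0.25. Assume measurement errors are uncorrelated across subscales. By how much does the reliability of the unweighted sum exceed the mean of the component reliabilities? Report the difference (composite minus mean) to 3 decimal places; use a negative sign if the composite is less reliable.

Var(sum) = 2 + 0.5 = 2.5; true-score variance = 1.65 + 0.5 = 2.15; composite reliability = 0.8600.
Mean component reliability = 0.8250.
Difference = 0.8600 − 0.8250 = 0.035.

0.035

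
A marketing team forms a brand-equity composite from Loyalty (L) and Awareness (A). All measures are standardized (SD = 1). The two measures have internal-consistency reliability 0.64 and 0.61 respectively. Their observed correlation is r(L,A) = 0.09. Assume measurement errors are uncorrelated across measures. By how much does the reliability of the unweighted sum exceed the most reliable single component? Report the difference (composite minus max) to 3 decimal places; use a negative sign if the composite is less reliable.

Var(sum) = 2 + 0.18 = 2.18; true-score variance = 1.25 + 0.18 = 1.43; composite reliability = 0.6560.
Max component reliability = 0.6400.
Difference = 0.6560 − 0.6400 = 0.016.

0.016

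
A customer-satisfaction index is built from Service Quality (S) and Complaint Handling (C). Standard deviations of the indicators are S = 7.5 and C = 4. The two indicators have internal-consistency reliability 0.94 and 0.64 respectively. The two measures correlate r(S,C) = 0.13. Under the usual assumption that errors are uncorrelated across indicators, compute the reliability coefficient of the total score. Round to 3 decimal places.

Var(S+C) = 7.5² + 4² + 2·[7.5·4·0.13] = 72.25 + 7.8 = 80.05.
Under uncorrelated errors the observed covariances equal the true-score covariances, so only the own-variance terms attenuate.
True-score variance = [7.5²·0.94 + 4²·0.64] + 7.8 = 63.115 + 7.8 = 70.915.
Reliability = 70.915 / 80.05 = 0.886.

0.886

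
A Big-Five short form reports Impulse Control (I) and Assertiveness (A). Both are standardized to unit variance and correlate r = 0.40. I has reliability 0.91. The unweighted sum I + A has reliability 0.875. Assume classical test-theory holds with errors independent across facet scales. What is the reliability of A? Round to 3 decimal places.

Var(I+A) = 2 + 2·0.40 = 2.800.
True-score variance = ρ_I + ρ_A + 2·0.40, so 0.875 = (0.91 + ρ_A + 0.80) / 2.800.
ρ_A = 0.875·2.800 − 0.91 − 0.80 = 0.740.

0.740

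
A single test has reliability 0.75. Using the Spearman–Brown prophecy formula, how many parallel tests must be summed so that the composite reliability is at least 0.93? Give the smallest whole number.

k ≥ ρ*(1−ρ₁)/(ρ₁(1−ρ*)) = 0.93·0.25 / (0.75·0.07) = 4.429.
Smallest integer k = 5.

5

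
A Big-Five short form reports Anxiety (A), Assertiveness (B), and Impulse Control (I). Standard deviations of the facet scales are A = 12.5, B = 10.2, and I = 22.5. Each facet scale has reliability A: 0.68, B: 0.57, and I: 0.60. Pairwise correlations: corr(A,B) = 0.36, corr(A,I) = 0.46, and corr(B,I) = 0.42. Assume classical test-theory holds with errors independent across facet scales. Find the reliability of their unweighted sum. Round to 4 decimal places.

Var(A+B+I) = 12.5² + 10.2² + 22.5² + 2·[12.5·10.2·0.36 + 12.5·22.5·0.46 + 10.2·22.5·0.42] = 766.54 + 543.33 = 1309.87.
With uncorrelated errors the cross-covariances are all true-score covariance, so they carry over unchanged; only the diagonal terms shrink to ρᵢσᵢ².
True-score variance = [12.5²·0.68 + 10.2²·0.57 + 22.5²·0.60] + 543.33 = 469.303 + 543.33 = 1012.63.
Reliability = 1012.63 / 1309.87 = 0.7731.

0.7731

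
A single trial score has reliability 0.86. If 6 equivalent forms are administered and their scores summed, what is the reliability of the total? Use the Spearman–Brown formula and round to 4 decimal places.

0.9736

ρ_k = kρ / (1 + (k−1)ρ) = 6·0.86 / (1 + 5·0.86) = 5.160 / 5.300 = 0.9736.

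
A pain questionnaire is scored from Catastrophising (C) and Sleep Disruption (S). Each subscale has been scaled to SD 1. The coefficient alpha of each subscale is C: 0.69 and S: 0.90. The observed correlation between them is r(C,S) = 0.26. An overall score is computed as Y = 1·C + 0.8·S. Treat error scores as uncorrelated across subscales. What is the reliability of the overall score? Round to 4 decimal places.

Var(Y) = 1 + 0.8² + 2·[0.8·0.26] = 1.64 + 0.416 = 2.056.
Because errors are independent across components, Cov(Tᵢ,Tⱼ) = Cov(Xᵢ,Xⱼ); the off-diagonal part of the true-score variance is the same as above.
True-score variance = [0.69 + 0.8²·0.90] + 0.416 = 1.266 + 0.416 = 1.682.
Reliability = 1.682 / 2.056 = 0.8181.

0.8181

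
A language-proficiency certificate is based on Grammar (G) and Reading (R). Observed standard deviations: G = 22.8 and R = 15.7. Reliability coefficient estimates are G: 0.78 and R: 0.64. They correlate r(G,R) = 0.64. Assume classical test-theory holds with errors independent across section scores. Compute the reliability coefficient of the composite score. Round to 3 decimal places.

0.834

Var(G+R) = 22.8² + 15.7² + 2·[22.8·15.7·0.64] = 766.33 + 458.189 = 1224.52.
With uncorrelated errors the cross-covariances are all true-score covariance, so they carry over unchanged; only the diagonal terms shrink to ρᵢσᵢ².
True-score variance = [22.8²·0.78 + 15.7²·0.64] + 458.189 = 563.229 + 458.189 = 1021.42.
Reliability = 1021.42 / 1224.52 = 0.834.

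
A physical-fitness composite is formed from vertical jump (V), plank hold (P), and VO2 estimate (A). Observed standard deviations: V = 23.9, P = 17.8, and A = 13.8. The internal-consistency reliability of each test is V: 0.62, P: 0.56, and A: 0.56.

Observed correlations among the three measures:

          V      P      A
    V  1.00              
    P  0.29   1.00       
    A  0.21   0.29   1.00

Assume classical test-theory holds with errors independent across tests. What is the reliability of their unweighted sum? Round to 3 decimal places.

0.726

Var(V+P+A) = 23.9² + 17.8² + 13.8² + 2·[23.9·17.8·0.29 + 23.9·13.8·0.21 + 17.8·13.8·0.29] = 1078.49 + 527.739 = 1606.23.
Because errors are independent across components, Cov(Tᵢ,Tⱼ) = Cov(Xᵢ,Xⱼ); the off-diagonal part of the true-score variance is the same as above.
True-score variance = [23.9²·0.62 + 17.8²·0.56 + 13.8²·0.56] + 527.739 = 638.227 + 527.739 = 1165.97.
Reliability = 1165.97 / 1606.23 = 0.726.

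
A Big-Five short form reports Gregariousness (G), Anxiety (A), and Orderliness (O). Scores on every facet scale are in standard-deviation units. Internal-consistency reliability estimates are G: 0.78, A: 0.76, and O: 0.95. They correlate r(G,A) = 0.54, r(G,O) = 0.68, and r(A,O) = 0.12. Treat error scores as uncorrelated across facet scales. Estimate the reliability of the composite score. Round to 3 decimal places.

Var(G+A+O) = 3 + 2·[0.54 + 0.68 + 0.12] = 3 + 2.68 = 5.68.
Because errors are independent across components, Cov(Tᵢ,Tⱼ) = Cov(Xᵢ,Xⱼ); the off-diagonal part of the true-score variance is the same as above.
True-score variance = [0.78 + 0.76 + 0.95] + 2.68 = 2.49 + 2.68 = 5.17.
Reliability = 5.17 / 5.68 = 0.910.

0.910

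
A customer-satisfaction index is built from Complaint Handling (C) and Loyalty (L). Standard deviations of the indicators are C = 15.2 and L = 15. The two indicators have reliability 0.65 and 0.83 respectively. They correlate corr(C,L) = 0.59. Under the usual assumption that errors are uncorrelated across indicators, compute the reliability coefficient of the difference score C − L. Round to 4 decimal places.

0.3630

Var(C−L) = 15.2² + 15² − 2·15.2·15·0.59 = 456.04 − 269.04 = 187.
Under uncorrelated errors the observed covariances equal the true-score covariances, so only the own-variance terms attenuate.
True-score variance = [15.2²·0.65 + 15²·0.83] − 269.04 = 336.926 − 269.04 = 67.886.
Reliability = 67.886 / 187 = 0.3630.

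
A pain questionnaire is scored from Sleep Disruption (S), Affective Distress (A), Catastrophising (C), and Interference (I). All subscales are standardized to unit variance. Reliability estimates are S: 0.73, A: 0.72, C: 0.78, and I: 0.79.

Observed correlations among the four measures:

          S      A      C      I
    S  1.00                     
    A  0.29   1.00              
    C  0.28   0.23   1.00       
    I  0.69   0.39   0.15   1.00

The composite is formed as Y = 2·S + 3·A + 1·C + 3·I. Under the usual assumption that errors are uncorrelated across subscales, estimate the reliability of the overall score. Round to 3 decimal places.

0.874

Var(Y) = 2² + 3² + 1 + 3² + 2·[6·0.29 + 2·0.28 + 6·0.69 + 3·0.23 + 9·0.39 + 3·0.15] = 23 + 22.18 = 45.18.
Under uncorrelated errors the observed covariances equal the true-score covariances, so only the own-variance terms attenuate.
True-score variance = [2²·0.73 + 3²·0.72 + 0.78 + 3²·0.79] + 22.18 = 17.29 + 22.18 = 39.47.
Reliability = 39.47 / 45.18 = 0.874.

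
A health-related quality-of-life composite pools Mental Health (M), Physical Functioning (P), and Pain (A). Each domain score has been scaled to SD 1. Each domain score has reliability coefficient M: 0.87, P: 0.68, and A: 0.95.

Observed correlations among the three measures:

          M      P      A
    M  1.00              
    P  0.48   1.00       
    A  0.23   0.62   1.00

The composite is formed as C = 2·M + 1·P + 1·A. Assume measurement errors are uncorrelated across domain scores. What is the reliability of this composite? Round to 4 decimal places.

0.9117

Var(C) = 2² + 1 + 1 + 2·[2·0.48 + 2·0.23 + 0.62] = 6 + 4.08 = 10.08.
Under uncorrelated errors the observed covariances equal the true-score covariances, so only the own-variance terms attenuate.
True-score variance = [2²·0.87 + 0.68 + 0.95] + 4.08 = 5.11 + 4.08 = 9.19.
Reliability = 9.19 / 10.08 = 0.9117.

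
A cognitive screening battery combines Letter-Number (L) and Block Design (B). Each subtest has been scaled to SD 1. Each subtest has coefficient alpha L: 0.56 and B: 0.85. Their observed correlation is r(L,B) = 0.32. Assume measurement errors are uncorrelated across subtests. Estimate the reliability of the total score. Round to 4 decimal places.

Var(L+B) = 2 + 2·[0.32] = 2 + 0.64 = 2.64.
Because errors are independent across components, Cov(Tᵢ,Tⱼ) = Cov(Xᵢ,Xⱼ); the off-diagonal part of the true-score variance is the same as above.
True-score variance = [0.56 + 0.85] + 0.64 = 1.41 + 0.64 = 2.05.
Reliability = 2.05 / 2.64 = 0.7765.

0.7765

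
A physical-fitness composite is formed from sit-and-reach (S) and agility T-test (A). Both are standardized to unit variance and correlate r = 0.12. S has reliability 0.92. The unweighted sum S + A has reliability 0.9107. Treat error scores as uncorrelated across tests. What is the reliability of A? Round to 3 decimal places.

0.880

Var(S+A) = 2 + 2·0.12 = 2.240.
True-score variance = ρ_S + ρ_A + 2·0.12, so 0.9107 = (0.92 + ρ_A + 0.24) / 2.240.
ρ_A = 0.9107·2.240 − 0.92 − 0.24 = 0.880.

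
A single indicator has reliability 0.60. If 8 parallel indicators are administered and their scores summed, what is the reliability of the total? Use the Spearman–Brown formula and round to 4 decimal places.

ρ_k = kρ / (1 + (k−1)ρ) = 8·0.60 / (1 + 7·0.60) = 4.800 / 5.200 = 0.9231.

0.9231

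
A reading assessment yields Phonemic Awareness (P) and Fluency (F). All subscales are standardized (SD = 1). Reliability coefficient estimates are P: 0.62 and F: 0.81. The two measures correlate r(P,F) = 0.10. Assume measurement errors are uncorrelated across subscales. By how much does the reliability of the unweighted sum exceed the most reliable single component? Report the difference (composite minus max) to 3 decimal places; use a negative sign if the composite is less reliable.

-0.069

Var(sum) = 2 + 0.2 = 2.2; true-score variance = 1.43 + 0.2 = 1.63; composite reliability = 0.7409.
Max component reliability = 0.8100.
Difference = 0.7409 − 0.8100 = -0.069.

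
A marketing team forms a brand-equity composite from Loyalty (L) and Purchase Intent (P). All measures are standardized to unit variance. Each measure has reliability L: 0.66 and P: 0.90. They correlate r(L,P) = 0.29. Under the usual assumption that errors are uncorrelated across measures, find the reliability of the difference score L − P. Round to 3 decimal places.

Var(L−P) = 1 + 1 − 2·0.29 = 2 − 0.58 = 1.42.
With uncorrelated errors the cross-covariances are all true-score covariance, so they carry over unchanged; only the diagonal terms shrink to ρᵢσᵢ².
True-score variance = [0.66 + 0.90] − 0.58 = 1.56 − 0.58 = 0.98.
Reliability = 0.98 / 1.42 = 0.690.

0.690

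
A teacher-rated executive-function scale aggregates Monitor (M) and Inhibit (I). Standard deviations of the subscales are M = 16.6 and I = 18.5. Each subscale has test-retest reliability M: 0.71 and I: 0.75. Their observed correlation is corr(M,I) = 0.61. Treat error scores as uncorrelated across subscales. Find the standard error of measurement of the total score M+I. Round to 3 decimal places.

Var(total) = 617.81 + 374.662 = 992.472.
True-score variance = 452.335 + 374.662 = 826.997, so reliability = 0.8333.
Error variance = 992.472 − 826.997 = 165.475; SEM = √165.475 = 12.864.

12.864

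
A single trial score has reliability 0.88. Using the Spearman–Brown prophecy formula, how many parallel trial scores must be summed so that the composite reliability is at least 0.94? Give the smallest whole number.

3

k ≥ ρ*(1−ρ₁)/(ρ₁(1−ρ*)) = 0.94·0.12 / (0.88·0.06) = 2.136.
Smallest integer k = 3.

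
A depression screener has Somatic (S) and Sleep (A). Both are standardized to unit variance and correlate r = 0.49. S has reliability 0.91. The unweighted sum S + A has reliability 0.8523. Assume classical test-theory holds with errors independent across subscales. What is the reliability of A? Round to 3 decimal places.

0.650

Var(S+A) = 2 + 2·0.49 = 2.980.
True-score variance = ρ_S + ρ_A + 2·0.49, so 0.8523 = (0.91 + ρ_A + 0.98) / 2.980.
ρ_A = 0.8523·2.980 − 0.91 − 0.98 = 0.650.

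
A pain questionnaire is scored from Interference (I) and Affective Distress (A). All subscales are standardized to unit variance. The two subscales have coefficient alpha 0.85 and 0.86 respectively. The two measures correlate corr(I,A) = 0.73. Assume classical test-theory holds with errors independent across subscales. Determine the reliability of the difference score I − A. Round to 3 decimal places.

Var(I−A) = 1 + 1 − 2·0.73 = 2 − 1.46 = 0.54.
Because errors are independent across components, Cov(Tᵢ,Tⱼ) = Cov(Xᵢ,Xⱼ); the off-diagonal part of the true-score variance is the same as above.
True-score variance = [0.85 + 0.86] − 1.46 = 1.71 − 1.46 = 0.25.
Reliability = 0.25 / 0.54 = 0.463.

0.463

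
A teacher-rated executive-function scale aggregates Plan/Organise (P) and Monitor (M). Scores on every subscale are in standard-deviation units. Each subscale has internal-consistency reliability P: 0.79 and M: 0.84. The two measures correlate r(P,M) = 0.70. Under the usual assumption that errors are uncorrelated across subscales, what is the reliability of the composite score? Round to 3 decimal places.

Var(P+M) = 2 + 2·[0.70] = 2 + 1.4 = 3.4.
Because errors are independent across components, Cov(Tᵢ,Tⱼ) = Cov(Xᵢ,Xⱼ); the off-diagonal part of the true-score variance is the same as above.
True-score variance = [0.79 + 0.84] + 1.4 = 1.63 + 1.4 = 3.03.
Reliability = 3.03 / 3.4 = 0.891.

0.891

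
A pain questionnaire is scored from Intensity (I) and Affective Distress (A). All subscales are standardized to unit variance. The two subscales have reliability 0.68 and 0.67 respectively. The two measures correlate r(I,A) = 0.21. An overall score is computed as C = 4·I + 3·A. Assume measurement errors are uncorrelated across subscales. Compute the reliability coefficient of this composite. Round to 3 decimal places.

Var(C) = 4² + 3² + 2·[12·0.21] = 25 + 5.04 = 30.04.
Under uncorrelated errors the observed covariances equal the true-score covariances, so only the own-variance terms attenuate.
True-score variance = [4²·0.68 + 3²·0.67] + 5.04 = 16.91 + 5.04 = 21.95.
Reliability = 21.95 / 30.04 = 0.731.

0.731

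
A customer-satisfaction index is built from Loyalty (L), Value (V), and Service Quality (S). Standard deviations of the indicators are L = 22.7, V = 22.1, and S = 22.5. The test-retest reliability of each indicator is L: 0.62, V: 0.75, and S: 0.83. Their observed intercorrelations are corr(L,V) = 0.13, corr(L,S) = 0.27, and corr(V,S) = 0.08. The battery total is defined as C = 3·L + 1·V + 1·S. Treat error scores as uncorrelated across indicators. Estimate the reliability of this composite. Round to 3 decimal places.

Var(C) = 3²·22.7² + 22.1² + 22.5² + 2·[3·22.7·22.1·0.13 + 3·22.7·22.5·0.27 + 22.1·22.5·0.08] = 5632.27 + 1298.28 = 6930.55.
Under uncorrelated errors the observed covariances equal the true-score covariances, so only the own-variance terms attenuate.
True-score variance = [3²·22.7²·0.62 + 22.1²·0.75 + 22.5²·0.83] + 1298.28 = 3661.81 + 1298.28 = 4960.09.
Reliability = 4960.09 / 6930.55 = 0.716.

0.716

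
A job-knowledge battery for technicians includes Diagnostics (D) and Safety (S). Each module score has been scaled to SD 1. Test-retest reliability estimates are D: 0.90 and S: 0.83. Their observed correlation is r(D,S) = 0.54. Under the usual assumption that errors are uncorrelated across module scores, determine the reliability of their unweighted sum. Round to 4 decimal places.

0.9123

Var(D+S) = 2 + 2·[0.54] = 2 + 1.08 = 3.08.
Under uncorrelated errors the observed covariances equal the true-score covariances, so only the own-variance terms attenuate.
True-score variance = [0.90 + 0.83] + 1.08 = 1.73 + 1.08 = 2.81.
Reliability = 2.81 / 3.08 = 0.9123.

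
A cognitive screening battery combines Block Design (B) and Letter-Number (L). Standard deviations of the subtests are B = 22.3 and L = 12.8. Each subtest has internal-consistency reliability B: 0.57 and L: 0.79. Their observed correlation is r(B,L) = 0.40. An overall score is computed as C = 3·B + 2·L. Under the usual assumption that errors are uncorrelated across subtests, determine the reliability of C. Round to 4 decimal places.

0.6828

Var(C) = 3²·22.3² + 2²·12.8² + 2·[6·22.3·12.8·0.40] = 5130.97 + 1370.11 = 6501.08.
Under uncorrelated errors the observed covariances equal the true-score covariances, so only the own-variance terms attenuate.
True-score variance = [3²·22.3²·0.57 + 2²·12.8²·0.79] + 1370.11 = 3068.83 + 1370.11 = 4438.94.
Reliability = 4438.94 / 6501.08 = 0.6828.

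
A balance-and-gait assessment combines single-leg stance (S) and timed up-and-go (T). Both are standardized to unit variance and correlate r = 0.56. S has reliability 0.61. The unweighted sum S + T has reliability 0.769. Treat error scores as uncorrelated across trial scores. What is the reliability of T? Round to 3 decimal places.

0.669

Var(S+T) = 2 + 2·0.56 = 3.120.
True-score variance = ρ_S + ρ_T + 2·0.56, so 0.769 = (0.61 + ρ_T + 1.12) / 3.120.
ρ_T = 0.769·3.120 − 0.61 − 1.12 = 0.669.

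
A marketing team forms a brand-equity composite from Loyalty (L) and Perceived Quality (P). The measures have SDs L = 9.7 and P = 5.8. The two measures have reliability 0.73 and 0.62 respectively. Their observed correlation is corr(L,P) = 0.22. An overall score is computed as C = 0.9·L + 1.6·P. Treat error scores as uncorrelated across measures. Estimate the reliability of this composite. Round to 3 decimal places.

Var(C) = 0.9²·9.7² + 1.6²·5.8² + 2·[1.44·9.7·5.8·0.22] = 162.331 + 35.6463 = 197.978.
With uncorrelated errors the cross-covariances are all true-score covariance, so they carry over unchanged; only the diagonal terms shrink to ρᵢσᵢ².
True-score variance = [0.9²·9.7²·0.73 + 1.6²·5.8²·0.62] + 35.6463 = 109.029 + 35.6463 = 144.675.
Reliability = 144.675 / 197.978 = 0.731.

0.731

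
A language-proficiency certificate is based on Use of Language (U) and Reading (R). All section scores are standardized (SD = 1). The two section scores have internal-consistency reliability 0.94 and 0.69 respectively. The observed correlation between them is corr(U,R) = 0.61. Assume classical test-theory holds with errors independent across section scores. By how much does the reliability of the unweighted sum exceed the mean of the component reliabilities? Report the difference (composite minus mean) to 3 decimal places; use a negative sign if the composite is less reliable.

Var(sum) = 2 + 1.22 = 3.22; true-score variance = 1.63 + 1.22 = 2.85; composite reliability = 0.8851.
Mean component reliability = 0.8150.
Difference = 0.8851 − 0.8150 = 0.070.

0.070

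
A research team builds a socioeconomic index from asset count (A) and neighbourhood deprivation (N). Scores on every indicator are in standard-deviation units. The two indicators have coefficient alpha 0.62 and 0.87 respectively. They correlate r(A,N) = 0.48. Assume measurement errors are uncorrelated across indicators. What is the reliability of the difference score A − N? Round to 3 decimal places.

Var(A−N) = 1 + 1 − 2·0.48 = 2 − 0.96 = 1.04.
With uncorrelated errors the cross-covariances are all true-score covariance, so they carry over unchanged; only the diagonal terms shrink to ρᵢσᵢ².
True-score variance = [0.62 + 0.87] − 0.96 = 1.49 − 0.96 = 0.53.
Reliability = 0.53 / 1.04 = 0.510.

0.510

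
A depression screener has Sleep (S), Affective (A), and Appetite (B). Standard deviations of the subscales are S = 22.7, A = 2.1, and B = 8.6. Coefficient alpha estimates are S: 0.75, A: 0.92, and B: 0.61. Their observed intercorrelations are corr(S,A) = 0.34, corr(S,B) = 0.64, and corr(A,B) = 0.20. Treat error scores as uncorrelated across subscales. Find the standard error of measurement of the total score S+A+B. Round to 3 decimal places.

12.571

Var(total) = 593.66 + 289.521 = 883.181.
True-score variance = 435.64 + 289.521 = 725.161, so reliability = 0.8211.
Error variance = 883.181 − 725.161 = 158.02; SEM = √158.02 = 12.571.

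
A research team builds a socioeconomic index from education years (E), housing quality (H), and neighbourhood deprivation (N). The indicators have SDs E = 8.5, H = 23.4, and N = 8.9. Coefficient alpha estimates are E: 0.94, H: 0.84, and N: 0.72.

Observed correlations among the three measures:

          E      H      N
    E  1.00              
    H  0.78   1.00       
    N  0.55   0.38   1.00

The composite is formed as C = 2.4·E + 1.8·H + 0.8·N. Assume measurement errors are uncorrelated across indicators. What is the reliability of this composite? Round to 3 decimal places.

0.919

Var(C) = 2.4²·8.5² + 1.8²·23.4² + 0.8²·8.9² + 2·[4.32·8.5·23.4·0.78 + 1.92·8.5·8.9·0.55 + 1.44·23.4·8.9·0.38] = 2240.95 + 1728.12 = 3969.07.
Because errors are independent across components, Cov(Tᵢ,Tⱼ) = Cov(Xᵢ,Xⱼ); the off-diagonal part of the true-score variance is the same as above.
True-score variance = [2.4²·8.5²·0.94 + 1.8²·23.4²·0.84 + 0.8²·8.9²·0.72] + 1728.12 = 1917.93 + 1728.12 = 3646.05.
Reliability = 3646.05 / 3969.07 = 0.919.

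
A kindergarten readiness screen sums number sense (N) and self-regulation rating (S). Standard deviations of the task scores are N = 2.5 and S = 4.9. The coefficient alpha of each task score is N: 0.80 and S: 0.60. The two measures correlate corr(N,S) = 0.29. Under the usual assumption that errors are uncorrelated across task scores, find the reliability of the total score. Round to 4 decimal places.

Var(N+S) = 2.5² + 4.9² + 2·[2.5·4.9·0.29] = 30.26 + 7.105 = 37.365.
Under uncorrelated errors the observed covariances equal the true-score covariances, so only the own-variance terms attenuate.
True-score variance = [2.5²·0.80 + 4.9²·0.60] + 7.105 = 19.406 + 7.105 = 26.511.
Reliability = 26.511 / 37.365 = 0.7095.

0.7095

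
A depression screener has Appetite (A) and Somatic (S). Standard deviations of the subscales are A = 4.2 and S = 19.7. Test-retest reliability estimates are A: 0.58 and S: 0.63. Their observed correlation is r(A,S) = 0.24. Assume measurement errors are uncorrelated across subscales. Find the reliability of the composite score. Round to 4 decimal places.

0.6610

Var(A+S) = 4.2² + 19.7² + 2·[4.2·19.7·0.24] = 405.73 + 39.7152 = 445.445.
With uncorrelated errors the cross-covariances are all true-score covariance, so they carry over unchanged; only the diagonal terms shrink to ρᵢσᵢ².
True-score variance = [4.2²·0.58 + 19.7²·0.63] + 39.7152 = 254.728 + 39.7152 = 294.443.
Reliability = 294.443 / 445.445 = 0.6610.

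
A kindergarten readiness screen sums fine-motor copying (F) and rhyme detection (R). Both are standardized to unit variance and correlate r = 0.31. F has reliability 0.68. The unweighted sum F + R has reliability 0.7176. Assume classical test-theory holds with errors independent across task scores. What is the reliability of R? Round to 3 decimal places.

Var(F+R) = 2 + 2·0.31 = 2.620.
True-score variance = ρ_F + ρ_R + 2·0.31, so 0.7176 = (0.68 + ρ_R + 0.62) / 2.620.
ρ_R = 0.7176·2.620 − 0.68 − 0.62 = 0.580.

0.580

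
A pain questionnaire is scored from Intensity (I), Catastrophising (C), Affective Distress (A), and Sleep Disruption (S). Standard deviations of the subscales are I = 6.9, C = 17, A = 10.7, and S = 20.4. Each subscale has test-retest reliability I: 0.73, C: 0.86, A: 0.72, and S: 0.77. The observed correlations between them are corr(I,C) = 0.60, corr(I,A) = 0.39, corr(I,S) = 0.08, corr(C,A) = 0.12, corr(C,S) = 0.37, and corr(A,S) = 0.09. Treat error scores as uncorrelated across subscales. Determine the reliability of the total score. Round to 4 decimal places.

Var(I+C+A+S) = 6.9² + 17² + 10.7² + 20.4² + 2·[6.9·17·0.60 + 6.9·10.7·0.39 + 6.9·20.4·0.08 + 17·10.7·0.12 + 17·20.4·0.37 + 10.7·20.4·0.09] = 867.26 + 560.447 = 1427.71.
With uncorrelated errors the cross-covariances are all true-score covariance, so they carry over unchanged; only the diagonal terms shrink to ρᵢσᵢ².
True-score variance = [6.9²·0.73 + 17²·0.86 + 10.7²·0.72 + 20.4²·0.77] + 560.447 = 686.171 + 560.447 = 1246.62.
Reliability = 1246.62 / 1427.71 = 0.8732.

0.8732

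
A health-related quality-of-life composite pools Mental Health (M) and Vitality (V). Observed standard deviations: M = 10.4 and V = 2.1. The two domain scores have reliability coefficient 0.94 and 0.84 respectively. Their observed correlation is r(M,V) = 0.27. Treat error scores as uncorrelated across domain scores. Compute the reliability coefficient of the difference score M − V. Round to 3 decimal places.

0.929

Var(M−V) = 10.4² + 2.1² − 2·10.4·2.1·0.27 = 112.57 − 11.7936 = 100.776.
Because errors are independent across components, Cov(Tᵢ,Tⱼ) = Cov(Xᵢ,Xⱼ); the off-diagonal part of the true-score variance is the same as above.
True-score variance = [10.4²·0.94 + 2.1²·0.84] − 11.7936 = 105.375 − 11.7936 = 93.5812.
Reliability = 93.5812 / 100.776 = 0.929.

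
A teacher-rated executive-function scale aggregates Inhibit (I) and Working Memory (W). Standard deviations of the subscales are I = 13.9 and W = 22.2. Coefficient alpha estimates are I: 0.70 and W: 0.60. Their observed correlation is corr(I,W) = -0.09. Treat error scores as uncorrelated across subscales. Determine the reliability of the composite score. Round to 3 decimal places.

0.595

Var(I+W) = 13.9² + 22.2² + 2·[13.9·22.2·(-0.09)] = 686.05 − 55.5444 = 630.506.
Under uncorrelated errors the observed covariances equal the true-score covariances, so only the own-variance terms attenuate.
True-score variance = [13.9²·0.70 + 22.2²·0.60] − 55.5444 = 430.951 − 55.5444 = 375.407.
Reliability = 375.407 / 630.506 = 0.595.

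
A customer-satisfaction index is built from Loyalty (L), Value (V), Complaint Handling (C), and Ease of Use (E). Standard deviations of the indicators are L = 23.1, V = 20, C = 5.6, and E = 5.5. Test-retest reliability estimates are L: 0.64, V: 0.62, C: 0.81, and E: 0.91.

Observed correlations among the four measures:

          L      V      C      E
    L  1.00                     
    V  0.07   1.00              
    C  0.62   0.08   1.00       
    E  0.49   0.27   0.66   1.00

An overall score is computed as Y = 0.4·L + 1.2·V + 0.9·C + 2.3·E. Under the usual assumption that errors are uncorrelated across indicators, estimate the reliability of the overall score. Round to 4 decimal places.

Var(Y) = 0.4²·23.1² + 1.2²·20² + 0.9²·5.6² + 2.3²·5.5² + 2·[0.48·23.1·20·0.07 + 0.36·23.1·5.6·0.62 + 0.92·23.1·5.5·0.49 + 1.08·20·5.6·0.08 + 2.76·20·5.5·0.27 + 2.07·5.6·5.5·0.66] = 846.802 + 470.797 = 1317.6.
With uncorrelated errors the cross-covariances are all true-score covariance, so they carry over unchanged; only the diagonal terms shrink to ρᵢσᵢ².
True-score variance = [0.4²·23.1²·0.64 + 1.2²·20²·0.62 + 0.9²·5.6²·0.81 + 2.3²·5.5²·0.91] + 470.797 = 577.957 + 470.797 = 1048.75.
Reliability = 1048.75 / 1317.6 = 0.7960.

0.7960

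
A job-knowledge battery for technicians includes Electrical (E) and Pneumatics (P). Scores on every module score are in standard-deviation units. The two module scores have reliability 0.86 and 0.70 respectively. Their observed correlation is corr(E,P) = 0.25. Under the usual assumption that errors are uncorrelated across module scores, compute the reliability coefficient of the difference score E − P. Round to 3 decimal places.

Var(E−P) = 1 + 1 − 2·0.25 = 2 − 0.5 = 1.5.
With uncorrelated errors the cross-covariances are all true-score covariance, so they carry over unchanged; only the diagonal terms shrink to ρᵢσᵢ².
True-score variance = [0.86 + 0.70] − 0.5 = 1.56 − 0.5 = 1.06.
Reliability = 1.06 / 1.5 = 0.707.

0.707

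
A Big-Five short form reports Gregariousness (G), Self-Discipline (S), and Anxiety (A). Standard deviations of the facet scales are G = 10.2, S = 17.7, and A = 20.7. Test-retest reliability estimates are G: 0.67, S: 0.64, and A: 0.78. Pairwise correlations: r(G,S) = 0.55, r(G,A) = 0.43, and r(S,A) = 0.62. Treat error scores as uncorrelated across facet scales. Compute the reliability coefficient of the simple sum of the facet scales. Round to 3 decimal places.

0.856

Var(G+S+A) = 10.2² + 17.7² + 20.7² + 2·[10.2·17.7·0.55 + 10.2·20.7·0.43 + 17.7·20.7·0.62] = 845.82 + 834.498 = 1680.32.
With uncorrelated errors the cross-covariances are all true-score covariance, so they carry over unchanged; only the diagonal terms shrink to ρᵢσᵢ².
True-score variance = [10.2²·0.67 + 17.7²·0.64 + 20.7²·0.78] + 834.498 = 604.435 + 834.498 = 1438.93.
Reliability = 1438.93 / 1680.32 = 0.856.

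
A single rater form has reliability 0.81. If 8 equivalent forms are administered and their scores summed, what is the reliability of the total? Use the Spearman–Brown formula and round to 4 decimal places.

0.9715

ρ_k = kρ / (1 + (k−1)ρ) = 8·0.81 / (1 + 7·0.81) = 6.480 / 6.670 = 0.9715.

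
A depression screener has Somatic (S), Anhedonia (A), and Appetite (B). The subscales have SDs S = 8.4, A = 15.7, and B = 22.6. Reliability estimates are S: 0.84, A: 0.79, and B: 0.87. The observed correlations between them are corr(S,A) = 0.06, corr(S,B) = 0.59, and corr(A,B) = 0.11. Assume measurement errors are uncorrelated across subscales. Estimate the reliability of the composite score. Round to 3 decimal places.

Var(S+A+B) = 8.4² + 15.7² + 22.6² + 2·[8.4·15.7·0.06 + 8.4·22.6·0.59 + 15.7·22.6·0.11] = 827.81 + 317.897 = 1145.71.
Under uncorrelated errors the observed covariances equal the true-score covariances, so only the own-variance terms attenuate.
True-score variance = [8.4²·0.84 + 15.7²·0.79 + 22.6²·0.87] + 317.897 = 698.359 + 317.897 = 1016.26.
Reliability = 1016.26 / 1145.71 = 0.887.

0.887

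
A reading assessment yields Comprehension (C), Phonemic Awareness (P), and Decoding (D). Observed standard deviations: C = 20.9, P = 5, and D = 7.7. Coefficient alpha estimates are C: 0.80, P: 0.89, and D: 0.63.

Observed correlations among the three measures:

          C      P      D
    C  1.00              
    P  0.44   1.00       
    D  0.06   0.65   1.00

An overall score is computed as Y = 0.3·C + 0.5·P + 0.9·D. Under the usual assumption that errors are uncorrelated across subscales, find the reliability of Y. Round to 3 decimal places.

0.805

Var(Y) = 0.3²·20.9² + 0.5²·5² + 0.9²·7.7² + 2·[0.15·20.9·5·0.44 + 0.27·20.9·7.7·0.06 + 0.45·5·7.7·0.65] = 93.5878 + 41.5306 = 135.118.
Under uncorrelated errors the observed covariances equal the true-score covariances, so only the own-variance terms attenuate.
True-score variance = [0.3²·20.9²·0.80 + 0.5²·5²·0.89 + 0.9²·7.7²·0.63] + 41.5306 = 67.2685 + 41.5306 = 108.799.
Reliability = 108.799 / 135.118 = 0.805.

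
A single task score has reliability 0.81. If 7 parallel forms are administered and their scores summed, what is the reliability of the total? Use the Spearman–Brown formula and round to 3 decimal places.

ρ_k = kρ / (1 + (k−1)ρ) = 7·0.81 / (1 + 6·0.81) = 5.670 / 5.860 = 0.968.

0.968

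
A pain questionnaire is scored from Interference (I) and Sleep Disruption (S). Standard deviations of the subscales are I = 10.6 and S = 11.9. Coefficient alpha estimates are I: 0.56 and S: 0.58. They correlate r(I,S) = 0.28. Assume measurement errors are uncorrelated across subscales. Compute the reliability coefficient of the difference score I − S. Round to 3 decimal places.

Var(I−S) = 10.6² + 11.9² − 2·10.6·11.9·0.28 = 253.97 − 70.6384 = 183.332.
Because errors are independent across components, Cov(Tᵢ,Tⱼ) = Cov(Xᵢ,Xⱼ); the off-diagonal part of the true-score variance is the same as above.
True-score variance = [10.6²·0.56 + 11.9²·0.58] − 70.6384 = 145.055 − 70.6384 = 74.417.
Reliability = 74.417 / 183.332 = 0.406.

0.406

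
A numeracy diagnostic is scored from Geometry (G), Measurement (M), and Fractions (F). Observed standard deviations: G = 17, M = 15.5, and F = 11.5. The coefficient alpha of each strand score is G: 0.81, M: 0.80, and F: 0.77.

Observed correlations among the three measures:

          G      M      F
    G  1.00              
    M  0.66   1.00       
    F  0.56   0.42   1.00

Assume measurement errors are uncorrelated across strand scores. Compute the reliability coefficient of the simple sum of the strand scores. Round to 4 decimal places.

Var(G+M+F) = 17² + 15.5² + 11.5² + 2·[17·15.5·0.66 + 17·11.5·0.56 + 15.5·11.5·0.42] = 661.5 + 716.51 = 1378.01.
Because errors are independent across components, Cov(Tᵢ,Tⱼ) = Cov(Xᵢ,Xⱼ); the off-diagonal part of the true-score variance is the same as above.
True-score variance = [17²·0.81 + 15.5²·0.80 + 11.5²·0.77] + 716.51 = 528.123 + 716.51 = 1244.63.
Reliability = 1244.63 / 1378.01 = 0.9032.

0.9032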